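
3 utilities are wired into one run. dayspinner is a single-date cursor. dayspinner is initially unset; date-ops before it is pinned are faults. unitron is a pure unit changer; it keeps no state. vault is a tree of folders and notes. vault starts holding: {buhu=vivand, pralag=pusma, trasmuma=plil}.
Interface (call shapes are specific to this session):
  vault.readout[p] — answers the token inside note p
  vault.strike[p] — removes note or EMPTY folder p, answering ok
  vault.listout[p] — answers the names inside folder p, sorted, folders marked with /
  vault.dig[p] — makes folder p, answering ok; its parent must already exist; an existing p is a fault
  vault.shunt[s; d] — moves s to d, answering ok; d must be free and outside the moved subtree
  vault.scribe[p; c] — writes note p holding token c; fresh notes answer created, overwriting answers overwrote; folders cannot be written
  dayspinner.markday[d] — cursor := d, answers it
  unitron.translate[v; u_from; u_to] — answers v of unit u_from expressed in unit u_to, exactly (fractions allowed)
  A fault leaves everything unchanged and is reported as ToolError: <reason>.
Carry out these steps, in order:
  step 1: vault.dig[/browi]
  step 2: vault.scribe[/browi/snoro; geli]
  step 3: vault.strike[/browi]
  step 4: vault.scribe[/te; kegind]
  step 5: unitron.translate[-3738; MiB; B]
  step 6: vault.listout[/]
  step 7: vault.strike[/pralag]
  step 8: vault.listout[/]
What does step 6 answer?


Answer: [browi/, buhu, pralag, te, trasmuma]

Derivation:
~$ vault.dig p=/browi
  ok
~$ vault.scribe p=/browi/snoro c=geli
  created
~$ vault.strike p=/browi
  ToolError: not empty
~$ vault.scribe p=/te c=kegind
  created
~$ unitron.translate v=-3738 u_from=MiB u_to=B
  -3919577088
~$ vault.listout p=/
  [browi/, buhu, pralag, te, trasmuma]
~$ vault.strike p=/pralag
  ok
~$ vault.listout p=/
  [browi/, buhu, te, trasmuma]


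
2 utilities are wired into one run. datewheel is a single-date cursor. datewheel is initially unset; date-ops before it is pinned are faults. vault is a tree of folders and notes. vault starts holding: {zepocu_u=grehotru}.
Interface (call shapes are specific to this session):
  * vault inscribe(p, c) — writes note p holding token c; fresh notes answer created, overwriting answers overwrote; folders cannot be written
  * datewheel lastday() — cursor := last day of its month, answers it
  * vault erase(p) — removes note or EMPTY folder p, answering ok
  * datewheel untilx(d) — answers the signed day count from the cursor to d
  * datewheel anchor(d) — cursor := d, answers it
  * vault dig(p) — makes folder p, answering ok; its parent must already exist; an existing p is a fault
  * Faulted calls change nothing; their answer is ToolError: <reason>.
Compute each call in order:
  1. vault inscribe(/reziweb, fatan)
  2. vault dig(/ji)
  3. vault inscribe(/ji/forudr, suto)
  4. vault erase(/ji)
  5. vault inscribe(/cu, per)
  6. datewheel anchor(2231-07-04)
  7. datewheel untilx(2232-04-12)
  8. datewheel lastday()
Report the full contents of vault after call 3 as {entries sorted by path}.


Answer: {ji/, ji/forudr=suto, reziweb=fatan, zepocu_u=grehotru}

Derivation:
Invoking vault inscribe(p=/reziweb, c=fatan), which returns created.
I try vault dig(p=/ji), yielding ok.
I invoke vault inscribe(p=/ji/forudr, c=suto), which returns created.
Now I run vault erase(p=/ji), and see ToolError: not empty.
Using vault inscribe(p=/cu, c=per), and observe created.
Calling datewheel anchor(d=2231-07-04), → 2231-07-04.
Using datewheel untilx(d=2232-04-12), which returns 283.
Invoking datewheel lastday, giving 2231-07-31.


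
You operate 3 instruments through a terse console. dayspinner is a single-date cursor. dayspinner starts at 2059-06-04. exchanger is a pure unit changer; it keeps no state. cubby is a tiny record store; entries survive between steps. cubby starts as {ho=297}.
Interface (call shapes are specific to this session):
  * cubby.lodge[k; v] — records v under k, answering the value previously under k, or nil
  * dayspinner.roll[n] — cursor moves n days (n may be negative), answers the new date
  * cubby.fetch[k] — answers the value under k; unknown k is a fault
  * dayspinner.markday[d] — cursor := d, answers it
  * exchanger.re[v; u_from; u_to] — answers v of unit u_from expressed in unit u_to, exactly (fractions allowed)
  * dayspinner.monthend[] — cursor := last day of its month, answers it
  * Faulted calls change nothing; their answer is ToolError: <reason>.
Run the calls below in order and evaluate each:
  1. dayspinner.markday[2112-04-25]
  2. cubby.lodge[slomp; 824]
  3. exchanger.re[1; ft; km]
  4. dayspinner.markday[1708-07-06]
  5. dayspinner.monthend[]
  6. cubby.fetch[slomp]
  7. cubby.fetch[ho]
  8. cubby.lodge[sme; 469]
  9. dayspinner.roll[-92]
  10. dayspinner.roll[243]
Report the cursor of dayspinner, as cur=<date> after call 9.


Answer: cur=1708-04-30

Derivation:
·→ dayspinner.markday(d: 2112-04-25)
·← 2112-04-25
·→ cubby.lodge(k: slomp, v: 824)
·← nil
·→ exchanger.re(v: 1, u_from: ft, u_to: km)
·← 381/1250000
·→ dayspinner.markday(d: 1708-07-06)
·← 1708-07-06
·→ dayspinner.monthend()
·← 1708-07-31
·→ cubby.fetch(k: slomp)
·← 824
·→ cubby.fetch(k: ho)
·← 297
·→ cubby.lodge(k: sme, v: 469)
·← nil
·→ dayspinner.roll(n: -92)
·← 1708-04-30
·→ dayspinner.roll(n: 243)
·← 1708-12-29


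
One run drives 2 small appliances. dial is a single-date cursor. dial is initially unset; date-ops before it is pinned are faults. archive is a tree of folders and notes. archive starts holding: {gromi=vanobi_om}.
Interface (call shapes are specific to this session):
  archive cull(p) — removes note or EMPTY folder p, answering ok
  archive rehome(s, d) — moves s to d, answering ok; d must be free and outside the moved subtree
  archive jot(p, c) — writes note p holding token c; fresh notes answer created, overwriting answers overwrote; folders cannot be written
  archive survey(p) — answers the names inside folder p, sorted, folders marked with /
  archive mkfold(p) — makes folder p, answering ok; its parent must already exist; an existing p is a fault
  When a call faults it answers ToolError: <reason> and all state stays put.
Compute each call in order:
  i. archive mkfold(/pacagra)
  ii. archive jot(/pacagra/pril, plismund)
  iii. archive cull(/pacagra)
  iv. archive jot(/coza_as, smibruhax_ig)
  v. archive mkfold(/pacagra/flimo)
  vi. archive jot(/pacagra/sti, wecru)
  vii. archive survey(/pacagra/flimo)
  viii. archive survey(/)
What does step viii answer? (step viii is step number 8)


$ archive mkfold p='/pacagra'
  ok
$ archive jot p='/pacagra/pril' c='plismund'
  created
$ archive cull p='/pacagra'
  ToolError: not empty
$ archive jot p='/coza_as' c='smibruhax_ig'
  created
$ archive mkfold p='/pacagra/flimo'
  ok
$ archive jot p='/pacagra/sti' c='wecru'
  created
$ archive survey p='/pacagra/flimo'
  []
$ archive survey p='/'
  [coza_as, gromi, pacagra/]

Answer: [coza_as, gromi, pacagra/]


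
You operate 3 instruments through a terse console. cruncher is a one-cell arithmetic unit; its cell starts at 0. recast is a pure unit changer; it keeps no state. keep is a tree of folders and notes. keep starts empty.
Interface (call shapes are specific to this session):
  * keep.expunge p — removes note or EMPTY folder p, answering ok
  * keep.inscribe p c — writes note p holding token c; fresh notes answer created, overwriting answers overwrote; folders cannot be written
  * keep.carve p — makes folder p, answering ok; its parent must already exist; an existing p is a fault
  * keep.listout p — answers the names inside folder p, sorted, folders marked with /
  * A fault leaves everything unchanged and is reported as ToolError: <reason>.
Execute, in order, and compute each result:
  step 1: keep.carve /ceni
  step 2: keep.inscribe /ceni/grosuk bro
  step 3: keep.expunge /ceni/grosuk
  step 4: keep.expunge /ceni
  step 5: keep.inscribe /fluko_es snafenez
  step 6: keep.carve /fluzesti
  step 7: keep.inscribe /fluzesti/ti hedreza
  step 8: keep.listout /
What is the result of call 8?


! carve(p: /ceni) ~> ok
! inscribe(p: /ceni/grosuk, c: bro) ~> created
! expunge(p: /ceni/grosuk) ~> ok
! expunge(p: /ceni) ~> ok
! inscribe(p: /fluko_es, c: snafenez) ~> created
! carve(p: /fluzesti) ~> ok
! inscribe(p: /fluzesti/ti, c: hedreza) ~> created
! listout(p: /) ~> [fluko_es, fluzesti/]

Answer: [fluko_es, fluzesti/]


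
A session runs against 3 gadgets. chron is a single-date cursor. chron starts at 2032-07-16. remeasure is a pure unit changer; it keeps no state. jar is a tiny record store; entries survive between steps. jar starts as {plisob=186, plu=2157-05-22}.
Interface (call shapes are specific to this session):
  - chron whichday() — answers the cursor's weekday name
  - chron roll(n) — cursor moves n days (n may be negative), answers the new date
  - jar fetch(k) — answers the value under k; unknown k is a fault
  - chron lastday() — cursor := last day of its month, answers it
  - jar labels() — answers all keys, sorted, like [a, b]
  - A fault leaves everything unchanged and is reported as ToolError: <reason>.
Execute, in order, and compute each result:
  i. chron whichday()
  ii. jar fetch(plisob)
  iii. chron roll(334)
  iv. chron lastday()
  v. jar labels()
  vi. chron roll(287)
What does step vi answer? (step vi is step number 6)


Calling chron whichday, yielding Friday.
I use jar fetch with k: plisob, yielding 186.
Calling chron roll with n: 334, and observe 2033-06-15.
Then chron lastday(), giving 2033-06-30.
Using jar labels, yielding [plisob, plu].
Using chron roll with n: 287, which returns 2034-04-13.

Answer: 2034-04-13


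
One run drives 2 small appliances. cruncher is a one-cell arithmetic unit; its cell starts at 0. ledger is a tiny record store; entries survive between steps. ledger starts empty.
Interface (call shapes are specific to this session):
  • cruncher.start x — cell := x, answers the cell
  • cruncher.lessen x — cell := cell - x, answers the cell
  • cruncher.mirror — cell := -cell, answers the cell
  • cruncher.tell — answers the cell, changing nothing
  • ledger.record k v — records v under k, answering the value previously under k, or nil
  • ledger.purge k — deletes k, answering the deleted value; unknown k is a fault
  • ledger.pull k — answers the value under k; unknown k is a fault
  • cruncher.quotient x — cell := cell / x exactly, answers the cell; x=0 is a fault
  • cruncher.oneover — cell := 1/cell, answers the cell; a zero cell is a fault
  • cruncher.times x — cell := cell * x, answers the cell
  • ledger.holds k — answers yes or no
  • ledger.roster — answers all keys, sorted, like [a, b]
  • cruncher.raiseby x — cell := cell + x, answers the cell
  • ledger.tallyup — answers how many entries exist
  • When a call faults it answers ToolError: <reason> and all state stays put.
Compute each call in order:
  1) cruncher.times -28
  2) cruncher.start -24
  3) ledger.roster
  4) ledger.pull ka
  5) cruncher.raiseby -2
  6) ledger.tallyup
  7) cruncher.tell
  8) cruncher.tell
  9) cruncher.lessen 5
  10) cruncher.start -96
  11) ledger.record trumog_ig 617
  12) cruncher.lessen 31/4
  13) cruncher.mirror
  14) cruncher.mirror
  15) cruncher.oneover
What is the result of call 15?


Answer: -4/415

Derivation:
CALL cruncher.times[x: -28]
RET  0
CALL cruncher.start[x: -24]
RET  -24
CALL ledger.roster[]
RET  []
CALL ledger.pull[k: ka]
RET  ToolError: no such key ka
CALL cruncher.raiseby[x: -2]
RET  -26
CALL ledger.tallyup[]
RET  0
CALL cruncher.tell[]
RET  -26
CALL cruncher.tell[]
RET  -26
CALL cruncher.lessen[x: 5]
RET  -31
CALL cruncher.start[x: -96]
RET  -96
CALL ledger.record[k: trumog_ig; v: 617]
RET  nil
CALL cruncher.lessen[x: 31/4]
RET  -415/4
CALL cruncher.mirror[]
RET  415/4
CALL cruncher.mirror[]
RET  -415/4
CALL cruncher.oneover[]
RET  -4/415


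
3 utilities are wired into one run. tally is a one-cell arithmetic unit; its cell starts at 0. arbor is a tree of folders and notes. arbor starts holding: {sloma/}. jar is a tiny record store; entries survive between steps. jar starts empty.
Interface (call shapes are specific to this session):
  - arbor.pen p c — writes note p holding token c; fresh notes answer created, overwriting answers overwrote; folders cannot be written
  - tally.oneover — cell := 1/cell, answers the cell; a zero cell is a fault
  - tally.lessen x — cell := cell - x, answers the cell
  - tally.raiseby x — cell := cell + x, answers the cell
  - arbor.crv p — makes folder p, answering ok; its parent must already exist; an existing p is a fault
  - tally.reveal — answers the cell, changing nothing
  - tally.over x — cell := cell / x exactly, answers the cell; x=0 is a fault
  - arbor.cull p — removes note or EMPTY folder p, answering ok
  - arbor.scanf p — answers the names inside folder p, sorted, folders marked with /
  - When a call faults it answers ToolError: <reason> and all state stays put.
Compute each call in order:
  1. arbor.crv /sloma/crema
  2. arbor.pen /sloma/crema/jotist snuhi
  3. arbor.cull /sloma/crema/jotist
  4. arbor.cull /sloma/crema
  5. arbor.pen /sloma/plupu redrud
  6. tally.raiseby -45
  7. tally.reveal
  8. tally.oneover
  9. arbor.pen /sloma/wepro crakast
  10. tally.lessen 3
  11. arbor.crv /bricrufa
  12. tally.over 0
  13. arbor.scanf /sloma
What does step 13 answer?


% arbor.crv(/sloma/crema) == ok
% arbor.pen(/sloma/crema/jotist, snuhi) == created
% arbor.cull(/sloma/crema/jotist) == ok
% arbor.cull(/sloma/crema) == ok
% arbor.pen(/sloma/plupu, redrud) == created
% tally.raiseby(-45) == -45
% tally.reveal() == -45
% tally.oneover() == -1/45
% arbor.pen(/sloma/wepro, crakast) == created
% tally.lessen(3) == -136/45
% arbor.crv(/bricrufa) == ok
% tally.over(0) == ToolError: division by zero
% arbor.scanf(/sloma) == [plupu, wepro]

Answer: [plupu, wepro]


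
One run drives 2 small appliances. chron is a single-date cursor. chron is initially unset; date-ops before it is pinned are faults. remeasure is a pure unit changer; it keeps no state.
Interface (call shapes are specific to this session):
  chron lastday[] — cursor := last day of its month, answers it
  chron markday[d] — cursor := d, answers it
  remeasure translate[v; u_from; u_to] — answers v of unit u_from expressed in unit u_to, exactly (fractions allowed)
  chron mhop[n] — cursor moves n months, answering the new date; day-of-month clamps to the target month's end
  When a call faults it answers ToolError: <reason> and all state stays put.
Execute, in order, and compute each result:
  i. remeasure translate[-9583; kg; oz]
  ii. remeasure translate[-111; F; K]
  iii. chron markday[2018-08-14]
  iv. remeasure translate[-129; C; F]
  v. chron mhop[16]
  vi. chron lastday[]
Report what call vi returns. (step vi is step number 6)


// remeasure translate(-9583, kg, oz) == -2190400000000/6479891
// remeasure translate(-111, F, K) == 34867/180
// chron markday(2018-08-14) == 2018-08-14
// remeasure translate(-129, C, F) == -1001/5
// chron mhop(16) == 2019-12-14
// chron lastday() == 2019-12-31

Answer: 2019-12-31


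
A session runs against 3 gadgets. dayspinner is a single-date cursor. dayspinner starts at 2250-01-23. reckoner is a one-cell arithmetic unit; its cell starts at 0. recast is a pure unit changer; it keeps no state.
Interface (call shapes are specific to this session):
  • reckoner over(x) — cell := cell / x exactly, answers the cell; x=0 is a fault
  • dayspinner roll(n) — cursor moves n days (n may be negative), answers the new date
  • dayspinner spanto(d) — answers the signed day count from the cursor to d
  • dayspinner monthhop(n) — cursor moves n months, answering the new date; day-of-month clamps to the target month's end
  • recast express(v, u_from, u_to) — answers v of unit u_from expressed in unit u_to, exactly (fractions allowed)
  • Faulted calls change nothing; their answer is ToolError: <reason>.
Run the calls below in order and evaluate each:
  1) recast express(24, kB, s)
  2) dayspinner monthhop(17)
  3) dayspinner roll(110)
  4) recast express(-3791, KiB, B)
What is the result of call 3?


-- 1. recast express(24, kB, s) => ToolError: incompatible units
-- 2. dayspinner monthhop(17) => 2251-06-23
-- 3. dayspinner roll(110) => 2251-10-11
-- 4. recast express(-3791, KiB, B) => -3881984

Answer: 2251-10-11


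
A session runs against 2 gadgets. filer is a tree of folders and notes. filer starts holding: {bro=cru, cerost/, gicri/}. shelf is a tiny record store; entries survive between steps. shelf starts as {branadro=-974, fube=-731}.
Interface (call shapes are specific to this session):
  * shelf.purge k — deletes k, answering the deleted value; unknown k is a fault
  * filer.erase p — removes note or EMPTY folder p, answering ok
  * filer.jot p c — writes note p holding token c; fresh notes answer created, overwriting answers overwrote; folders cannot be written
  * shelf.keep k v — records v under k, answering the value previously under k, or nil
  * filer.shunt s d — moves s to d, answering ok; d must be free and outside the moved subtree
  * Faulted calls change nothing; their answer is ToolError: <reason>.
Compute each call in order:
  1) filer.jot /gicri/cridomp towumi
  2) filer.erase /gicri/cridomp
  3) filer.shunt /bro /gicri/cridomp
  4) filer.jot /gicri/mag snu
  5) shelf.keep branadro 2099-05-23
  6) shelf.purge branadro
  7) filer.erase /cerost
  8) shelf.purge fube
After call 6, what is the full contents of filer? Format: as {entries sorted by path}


Answer: {cerost/, gicri/, gicri/cridomp=cru, gicri/mag=snu}

Derivation:
>> jot(p='/gicri/cridomp', c='towumi')
<< created
>> erase(p='/gicri/cridomp')
<< ok
>> shunt(s='/bro', d='/gicri/cridomp')
<< ok
>> jot(p='/gicri/mag', c='snu')
<< created
>> keep(k='branadro', v='2099-05-23')
<< -974
>> purge(k='branadro')
<< 2099-05-23
>> erase(p='/cerost')
<< ok
>> purge(k='fube')
<< -731


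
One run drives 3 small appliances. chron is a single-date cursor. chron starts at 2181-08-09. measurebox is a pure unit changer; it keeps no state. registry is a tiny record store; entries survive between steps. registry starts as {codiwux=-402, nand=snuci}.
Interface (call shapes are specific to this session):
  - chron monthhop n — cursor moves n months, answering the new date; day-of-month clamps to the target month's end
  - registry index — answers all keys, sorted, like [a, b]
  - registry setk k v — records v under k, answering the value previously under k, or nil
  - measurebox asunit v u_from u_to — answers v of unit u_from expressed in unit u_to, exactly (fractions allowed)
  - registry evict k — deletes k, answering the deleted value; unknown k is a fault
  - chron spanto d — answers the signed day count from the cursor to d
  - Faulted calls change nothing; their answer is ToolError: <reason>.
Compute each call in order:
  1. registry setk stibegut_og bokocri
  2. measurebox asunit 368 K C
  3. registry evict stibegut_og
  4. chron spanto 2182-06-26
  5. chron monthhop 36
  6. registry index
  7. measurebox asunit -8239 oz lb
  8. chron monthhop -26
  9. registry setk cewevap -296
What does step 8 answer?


==> registry setk(k: stibegut_og, v: bokocri)
<== nil
==> measurebox asunit(v: 368, u_from: K, u_to: C)
<== 1897/20
==> registry evict(k: stibegut_og)
<== bokocri
==> chron spanto(d: 2182-06-26)
<== 321
==> chron monthhop(n: 36)
<== 2184-08-09
==> registry index()
<== [codiwux, nand]
==> measurebox asunit(v: -8239, u_from: oz, u_to: lb)
<== -8239/16
==> chron monthhop(n: -26)
<== 2182-06-09
==> registry setk(k: cewevap, v: -296)
<== nil

Answer: 2182-06-09


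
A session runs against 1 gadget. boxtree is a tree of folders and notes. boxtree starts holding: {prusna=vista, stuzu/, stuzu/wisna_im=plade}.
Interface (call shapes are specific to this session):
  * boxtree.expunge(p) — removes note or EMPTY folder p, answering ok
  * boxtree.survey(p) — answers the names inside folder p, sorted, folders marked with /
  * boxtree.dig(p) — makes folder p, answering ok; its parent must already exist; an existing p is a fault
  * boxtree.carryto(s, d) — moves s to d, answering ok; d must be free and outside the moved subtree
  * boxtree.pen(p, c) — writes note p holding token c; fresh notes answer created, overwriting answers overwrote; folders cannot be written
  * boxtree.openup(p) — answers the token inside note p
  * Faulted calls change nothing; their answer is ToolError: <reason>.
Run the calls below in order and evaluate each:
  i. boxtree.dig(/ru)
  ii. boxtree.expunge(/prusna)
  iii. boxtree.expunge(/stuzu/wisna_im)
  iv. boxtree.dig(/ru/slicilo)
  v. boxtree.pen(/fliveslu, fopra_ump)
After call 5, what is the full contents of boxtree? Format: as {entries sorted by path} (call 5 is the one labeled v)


Answer: {fliveslu=fopra_ump, ru/, ru/slicilo/, stuzu/}

Derivation:
·→ boxtree.dig(p='/ru')
·← ok
·→ boxtree.expunge(p='/prusna')
·← ok
·→ boxtree.expunge(p='/stuzu/wisna_im')
·← ok
·→ boxtree.dig(p='/ru/slicilo')
·← ok
·→ boxtree.pen(p='/fliveslu', c='fopra_ump')
·← created


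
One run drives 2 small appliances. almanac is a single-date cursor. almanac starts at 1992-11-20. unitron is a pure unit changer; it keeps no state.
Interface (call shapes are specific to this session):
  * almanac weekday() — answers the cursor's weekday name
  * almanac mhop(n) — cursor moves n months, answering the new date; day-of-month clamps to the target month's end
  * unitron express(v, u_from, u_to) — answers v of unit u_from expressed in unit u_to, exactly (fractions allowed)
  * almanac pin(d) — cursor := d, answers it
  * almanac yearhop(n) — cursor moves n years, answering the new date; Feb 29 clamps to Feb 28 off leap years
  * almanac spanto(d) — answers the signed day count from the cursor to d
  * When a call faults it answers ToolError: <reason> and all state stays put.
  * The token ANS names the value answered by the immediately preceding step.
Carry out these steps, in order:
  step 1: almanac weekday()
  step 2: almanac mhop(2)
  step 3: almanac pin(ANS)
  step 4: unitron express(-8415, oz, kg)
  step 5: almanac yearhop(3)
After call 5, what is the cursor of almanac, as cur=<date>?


Answer: cur=1996-01-20

Derivation:
% almanac weekday() == Friday
% almanac mhop(n: 2) == 1993-01-20
% almanac pin(d: ANS) == 1993-01-20
% unitron express(v: -8415, u_from: oz, u_to: kg) == -76339595871/320000000
% almanac yearhop(n: 3) == 1996-01-20


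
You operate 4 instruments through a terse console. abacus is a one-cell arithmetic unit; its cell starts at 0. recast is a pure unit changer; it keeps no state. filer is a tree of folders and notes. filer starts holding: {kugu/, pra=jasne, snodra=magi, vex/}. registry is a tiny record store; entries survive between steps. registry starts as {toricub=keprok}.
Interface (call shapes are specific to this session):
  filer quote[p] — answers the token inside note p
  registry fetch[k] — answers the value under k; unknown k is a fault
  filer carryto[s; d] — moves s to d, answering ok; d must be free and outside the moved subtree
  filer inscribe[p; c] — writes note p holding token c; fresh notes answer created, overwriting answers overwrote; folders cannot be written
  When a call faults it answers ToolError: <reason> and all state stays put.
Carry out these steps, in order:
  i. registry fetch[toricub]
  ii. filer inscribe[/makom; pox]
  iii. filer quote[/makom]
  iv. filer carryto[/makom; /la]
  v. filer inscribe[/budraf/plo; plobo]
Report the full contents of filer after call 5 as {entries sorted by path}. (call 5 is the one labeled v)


>> registry fetch(k=toricub)
<< keprok
>> filer inscribe(p=/makom, c=pox)
<< created
>> filer quote(p=/makom)
<< pox
>> filer carryto(s=/makom, d=/la)
<< ok
>> filer inscribe(p=/budraf/plo, c=plobo)
<< ToolError: no parent

Answer: {kugu/, la=pox, pra=jasne, snodra=magi, vex/}


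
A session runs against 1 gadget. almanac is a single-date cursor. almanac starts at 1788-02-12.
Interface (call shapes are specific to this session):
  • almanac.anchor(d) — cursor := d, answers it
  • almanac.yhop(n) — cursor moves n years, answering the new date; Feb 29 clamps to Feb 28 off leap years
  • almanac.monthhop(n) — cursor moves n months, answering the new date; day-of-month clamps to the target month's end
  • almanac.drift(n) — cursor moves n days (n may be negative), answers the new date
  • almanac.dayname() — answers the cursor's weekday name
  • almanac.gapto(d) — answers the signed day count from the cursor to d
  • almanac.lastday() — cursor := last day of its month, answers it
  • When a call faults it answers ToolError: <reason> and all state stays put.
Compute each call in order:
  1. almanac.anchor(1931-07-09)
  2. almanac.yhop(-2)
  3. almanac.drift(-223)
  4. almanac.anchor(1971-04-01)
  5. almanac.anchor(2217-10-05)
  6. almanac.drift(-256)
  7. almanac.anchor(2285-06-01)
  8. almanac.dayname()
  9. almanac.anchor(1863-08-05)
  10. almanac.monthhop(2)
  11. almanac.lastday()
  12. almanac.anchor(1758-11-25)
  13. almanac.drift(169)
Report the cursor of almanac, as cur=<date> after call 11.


Answer: cur=1863-10-31

Derivation:
I invoke anchor with d='1931-07-09', and get 1931-07-09.
Using yhop with n='-2', and get 1929-07-09.
I try drift with n='-223', yielding 1928-11-28.
Now I run anchor with d='1971-04-01', → 1971-04-01.
I call anchor with d='2217-10-05', yielding 2217-10-05.
Next I call drift with n='-256', and see 2217-01-22.
I call anchor with d='2285-06-01', which returns 2285-06-01.
Using dayname(), and observe Monday.
Using anchor with d='1863-08-05', yielding 1863-08-05.
I use monthhop with n='2', and see 1863-10-05.
I run lastday, — result: 1863-10-31.
I run anchor with d='1758-11-25', — result: 1758-11-25.
I run drift with n='169', — result: 1759-05-13.


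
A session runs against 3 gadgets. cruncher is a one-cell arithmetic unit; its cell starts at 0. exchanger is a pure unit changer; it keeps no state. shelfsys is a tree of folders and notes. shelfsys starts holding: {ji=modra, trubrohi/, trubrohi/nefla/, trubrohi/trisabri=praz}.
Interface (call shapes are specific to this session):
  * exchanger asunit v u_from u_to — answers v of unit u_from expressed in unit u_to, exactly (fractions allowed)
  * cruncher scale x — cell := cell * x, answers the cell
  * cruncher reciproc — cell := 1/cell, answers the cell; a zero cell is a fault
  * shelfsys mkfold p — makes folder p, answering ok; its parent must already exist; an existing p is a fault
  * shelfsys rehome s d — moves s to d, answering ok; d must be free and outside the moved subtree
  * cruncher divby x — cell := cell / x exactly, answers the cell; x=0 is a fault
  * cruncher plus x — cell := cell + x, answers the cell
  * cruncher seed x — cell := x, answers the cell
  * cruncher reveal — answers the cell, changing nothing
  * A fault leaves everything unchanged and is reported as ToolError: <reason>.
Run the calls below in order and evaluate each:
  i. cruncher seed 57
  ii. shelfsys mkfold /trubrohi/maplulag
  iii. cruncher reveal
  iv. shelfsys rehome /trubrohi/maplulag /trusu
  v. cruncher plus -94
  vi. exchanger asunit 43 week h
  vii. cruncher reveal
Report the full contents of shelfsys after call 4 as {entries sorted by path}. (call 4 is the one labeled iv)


Answer: {ji=modra, trubrohi/, trubrohi/nefla/, trubrohi/trisabri=praz, trusu/}

Derivation:
[in] cruncher seed x=57
:: 57
[in] shelfsys mkfold p=/trubrohi/maplulag
:: ok
[in] cruncher reveal
:: 57
[in] shelfsys rehome s=/trubrohi/maplulag d=/trusu
:: ok
[in] cruncher plus x=-94
:: -37
[in] exchanger asunit v=43 u_from=week u_to=h
:: 7224
[in] cruncher reveal
:: -37


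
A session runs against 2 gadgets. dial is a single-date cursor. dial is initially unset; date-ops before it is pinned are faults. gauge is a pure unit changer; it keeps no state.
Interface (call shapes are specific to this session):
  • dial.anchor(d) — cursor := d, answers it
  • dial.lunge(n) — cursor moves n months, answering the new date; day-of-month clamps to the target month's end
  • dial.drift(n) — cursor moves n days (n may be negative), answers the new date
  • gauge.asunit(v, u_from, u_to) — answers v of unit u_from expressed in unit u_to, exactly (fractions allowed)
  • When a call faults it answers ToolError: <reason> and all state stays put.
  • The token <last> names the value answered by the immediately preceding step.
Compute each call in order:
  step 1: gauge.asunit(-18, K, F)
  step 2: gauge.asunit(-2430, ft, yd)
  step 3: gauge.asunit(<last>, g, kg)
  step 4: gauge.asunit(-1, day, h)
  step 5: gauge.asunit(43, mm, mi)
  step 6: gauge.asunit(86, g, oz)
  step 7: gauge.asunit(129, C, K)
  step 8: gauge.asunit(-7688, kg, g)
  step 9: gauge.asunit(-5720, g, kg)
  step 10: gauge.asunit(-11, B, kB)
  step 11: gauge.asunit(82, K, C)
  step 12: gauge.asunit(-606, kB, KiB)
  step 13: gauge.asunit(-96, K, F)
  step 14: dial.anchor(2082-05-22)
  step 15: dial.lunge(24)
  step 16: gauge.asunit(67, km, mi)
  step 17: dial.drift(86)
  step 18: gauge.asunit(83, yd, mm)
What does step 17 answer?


Answer: 2084-08-16

Derivation:
Do: asunit[-18; K; F]
See: -49207/100
Do: asunit[-2430; ft; yd]
See: -810
Do: asunit[<last>; g; kg]
See: -81/100
Do: asunit[-1; day; h]
See: -24
Do: asunit[43; mm; mi]
See: 43/1609344
Do: asunit[86; g; oz]
See: 137600000/45359237
Do: asunit[129; C; K]
See: 8043/20
Do: asunit[-7688; kg; g]
See: -7688000
Do: asunit[-5720; g; kg]
See: -143/25
Do: asunit[-11; B; kB]
See: -11/1000
Do: asunit[82; K; C]
See: -3823/20
Do: asunit[-606; kB; KiB]
See: -37875/64
Do: asunit[-96; K; F]
See: -63247/100
Do: anchor[2082-05-22]
See: 2082-05-22
Do: lunge[24]
See: 2084-05-22
Do: asunit[67; km; mi]
See: 1046875/25146
Do: drift[86]
See: 2084-08-16
Do: asunit[83; yd; mm]
See: 379476/5


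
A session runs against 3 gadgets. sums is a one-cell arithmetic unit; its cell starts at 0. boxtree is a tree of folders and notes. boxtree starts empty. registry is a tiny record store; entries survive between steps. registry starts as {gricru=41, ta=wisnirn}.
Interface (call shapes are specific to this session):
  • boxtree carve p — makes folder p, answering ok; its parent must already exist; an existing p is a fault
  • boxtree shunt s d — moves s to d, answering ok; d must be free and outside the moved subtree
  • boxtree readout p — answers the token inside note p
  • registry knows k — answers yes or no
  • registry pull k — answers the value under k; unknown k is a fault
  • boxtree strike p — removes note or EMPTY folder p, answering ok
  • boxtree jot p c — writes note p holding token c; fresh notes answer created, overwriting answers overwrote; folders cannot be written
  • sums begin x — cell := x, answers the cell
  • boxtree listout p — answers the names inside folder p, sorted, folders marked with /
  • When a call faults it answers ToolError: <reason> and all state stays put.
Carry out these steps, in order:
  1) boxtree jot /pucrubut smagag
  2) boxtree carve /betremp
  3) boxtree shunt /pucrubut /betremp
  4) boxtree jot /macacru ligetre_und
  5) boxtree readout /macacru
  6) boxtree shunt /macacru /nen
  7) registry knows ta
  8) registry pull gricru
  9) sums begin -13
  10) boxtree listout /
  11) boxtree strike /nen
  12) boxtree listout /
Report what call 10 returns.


Now I run boxtree jot(p='/pucrubut', c='smagag'), and observe created.
Invoking boxtree carve(p='/betremp'), yielding ok.
I call boxtree shunt(s='/pucrubut', d='/betremp'), which returns ToolError: exists.
I call boxtree jot(p='/macacru', c='ligetre_und'), and observe created.
I call boxtree readout(p='/macacru'), yielding ligetre_und.
I try boxtree shunt(s='/macacru', d='/nen'), and see ok.
Invoking registry knows(k='ta'), and see yes.
I run registry pull(k='gricru'), giving 41.
Now I run sums begin(x='-13'), and get -13.
Invoking boxtree listout(p='/'): [betremp/, nen, pucrubut].
Next I call boxtree strike(p='/nen'), which returns ok.
Calling boxtree listout(p='/'): [betremp/, pucrubut].

Answer: [betremp/, nen, pucrubut]


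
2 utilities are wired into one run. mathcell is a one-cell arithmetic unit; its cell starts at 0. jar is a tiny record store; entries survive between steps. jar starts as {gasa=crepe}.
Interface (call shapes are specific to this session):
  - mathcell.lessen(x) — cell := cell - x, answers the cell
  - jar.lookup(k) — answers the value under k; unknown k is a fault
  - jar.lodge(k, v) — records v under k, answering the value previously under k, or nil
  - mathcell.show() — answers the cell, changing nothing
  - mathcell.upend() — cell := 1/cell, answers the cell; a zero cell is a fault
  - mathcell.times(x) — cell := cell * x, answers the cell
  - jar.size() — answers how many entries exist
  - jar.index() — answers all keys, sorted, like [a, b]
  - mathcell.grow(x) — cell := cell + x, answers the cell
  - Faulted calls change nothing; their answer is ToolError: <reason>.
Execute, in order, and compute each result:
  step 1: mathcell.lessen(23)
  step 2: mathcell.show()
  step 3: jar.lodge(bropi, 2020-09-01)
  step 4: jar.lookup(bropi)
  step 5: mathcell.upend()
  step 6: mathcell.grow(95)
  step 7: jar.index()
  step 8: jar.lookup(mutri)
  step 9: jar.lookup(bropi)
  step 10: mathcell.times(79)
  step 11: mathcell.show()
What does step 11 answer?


-> lessen(x→23)
<- -23
-> show()
<- -23
-> lodge(k→bropi, v→2020-09-01)
<- nil
-> lookup(k→bropi)
<- 2020-09-01
-> upend()
<- -1/23
-> grow(x→95)
<- 2184/23
-> index()
<- [bropi, gasa]
-> lookup(k→mutri)
<- ToolError: no such key mutri
-> lookup(k→bropi)
<- 2020-09-01
-> times(x→79)
<- 172536/23
-> show()
<- 172536/23

Answer: 172536/23


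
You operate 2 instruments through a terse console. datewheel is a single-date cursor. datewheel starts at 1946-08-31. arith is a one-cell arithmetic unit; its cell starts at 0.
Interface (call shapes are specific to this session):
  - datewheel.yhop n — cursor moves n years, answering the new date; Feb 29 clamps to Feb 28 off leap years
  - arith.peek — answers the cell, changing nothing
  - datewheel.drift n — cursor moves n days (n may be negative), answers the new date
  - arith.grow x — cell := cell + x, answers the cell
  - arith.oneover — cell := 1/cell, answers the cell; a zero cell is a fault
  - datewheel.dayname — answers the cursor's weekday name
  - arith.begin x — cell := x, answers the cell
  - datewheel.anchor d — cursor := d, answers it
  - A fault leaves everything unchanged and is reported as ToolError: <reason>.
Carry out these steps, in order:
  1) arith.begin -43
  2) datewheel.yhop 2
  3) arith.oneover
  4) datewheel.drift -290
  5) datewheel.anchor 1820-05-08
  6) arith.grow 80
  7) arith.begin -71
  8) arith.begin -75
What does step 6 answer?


Answer: 3439/43

Derivation:
→ arith.begin(x: -43)
← -43
→ datewheel.yhop(n: 2)
← 1948-08-31
→ arith.oneover()
← -1/43
→ datewheel.drift(n: -290)
← 1947-11-15
→ datewheel.anchor(d: 1820-05-08)
← 1820-05-08
→ arith.grow(x: 80)
← 3439/43
→ arith.begin(x: -71)
← -71
→ arith.begin(x: -75)
← -75


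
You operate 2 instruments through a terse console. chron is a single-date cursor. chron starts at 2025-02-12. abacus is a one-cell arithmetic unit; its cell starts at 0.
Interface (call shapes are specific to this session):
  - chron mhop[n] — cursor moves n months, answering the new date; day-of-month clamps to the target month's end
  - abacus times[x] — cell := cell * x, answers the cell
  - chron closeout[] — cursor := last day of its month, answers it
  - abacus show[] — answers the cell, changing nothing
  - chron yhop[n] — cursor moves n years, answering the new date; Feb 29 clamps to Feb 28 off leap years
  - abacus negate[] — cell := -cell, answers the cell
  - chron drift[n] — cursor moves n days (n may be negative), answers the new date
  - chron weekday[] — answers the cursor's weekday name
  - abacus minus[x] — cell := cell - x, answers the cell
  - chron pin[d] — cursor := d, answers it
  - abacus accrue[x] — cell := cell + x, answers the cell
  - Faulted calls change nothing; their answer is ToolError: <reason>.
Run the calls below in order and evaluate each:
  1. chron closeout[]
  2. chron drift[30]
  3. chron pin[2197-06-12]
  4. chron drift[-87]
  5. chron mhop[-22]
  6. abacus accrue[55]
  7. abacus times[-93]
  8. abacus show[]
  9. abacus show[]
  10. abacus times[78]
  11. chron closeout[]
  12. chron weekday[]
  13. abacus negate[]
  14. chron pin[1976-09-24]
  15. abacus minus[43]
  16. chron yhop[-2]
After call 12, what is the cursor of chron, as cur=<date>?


% 1. chron closeout() == 2025-02-28
% 2. chron drift(n=30) == 2025-03-30
% 3. chron pin(d=2197-06-12) == 2197-06-12
% 4. chron drift(n=-87) == 2197-03-17
% 5. chron mhop(n=-22) == 2195-05-17
% 6. abacus accrue(x=55) == 55
% 7. abacus times(x=-93) == -5115
% 8. abacus show() == -5115
% 9. abacus show() == -5115
% 10. abacus times(x=78) == -398970
% 11. chron closeout() == 2195-05-31
% 12. chron weekday() == Sunday
% 13. abacus negate() == 398970
% 14. chron pin(d=1976-09-24) == 1976-09-24
% 15. abacus minus(x=43) == 398927
% 16. chron yhop(n=-2) == 1974-09-24

Answer: cur=2195-05-31


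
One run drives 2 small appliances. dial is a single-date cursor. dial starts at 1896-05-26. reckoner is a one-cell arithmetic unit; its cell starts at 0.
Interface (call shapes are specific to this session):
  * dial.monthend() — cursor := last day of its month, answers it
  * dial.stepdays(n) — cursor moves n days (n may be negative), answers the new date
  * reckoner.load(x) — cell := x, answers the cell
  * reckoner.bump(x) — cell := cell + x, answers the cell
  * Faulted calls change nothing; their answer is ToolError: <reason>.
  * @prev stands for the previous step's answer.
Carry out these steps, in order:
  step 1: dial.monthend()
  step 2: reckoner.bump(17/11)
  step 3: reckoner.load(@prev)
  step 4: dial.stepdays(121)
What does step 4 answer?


% monthend
:: 1896-05-31
% bump x: 17/11
:: 17/11
% load x: @prev
:: 17/11
% stepdays n: 121
:: 1896-09-29

Answer: 1896-09-29


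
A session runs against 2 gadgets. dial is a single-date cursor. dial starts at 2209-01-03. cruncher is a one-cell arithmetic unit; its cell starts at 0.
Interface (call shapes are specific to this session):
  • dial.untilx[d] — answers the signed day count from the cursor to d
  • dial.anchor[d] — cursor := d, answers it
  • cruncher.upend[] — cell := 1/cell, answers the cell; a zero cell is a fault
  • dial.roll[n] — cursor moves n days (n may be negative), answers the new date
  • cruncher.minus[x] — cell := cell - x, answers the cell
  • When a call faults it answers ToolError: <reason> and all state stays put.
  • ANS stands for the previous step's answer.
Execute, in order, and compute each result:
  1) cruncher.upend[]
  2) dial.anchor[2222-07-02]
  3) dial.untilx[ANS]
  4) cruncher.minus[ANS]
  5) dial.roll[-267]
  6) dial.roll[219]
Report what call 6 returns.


Answer: 2222-05-15

Derivation:
% cruncher.upend() => ToolError: reciprocal of zero
% dial.anchor(d→2222-07-02) => 2222-07-02
% dial.untilx(d→ANS) => 0
% cruncher.minus(x→ANS) => 0
% dial.roll(n→-267) => 2221-10-08
% dial.roll(n→219) => 2222-05-15


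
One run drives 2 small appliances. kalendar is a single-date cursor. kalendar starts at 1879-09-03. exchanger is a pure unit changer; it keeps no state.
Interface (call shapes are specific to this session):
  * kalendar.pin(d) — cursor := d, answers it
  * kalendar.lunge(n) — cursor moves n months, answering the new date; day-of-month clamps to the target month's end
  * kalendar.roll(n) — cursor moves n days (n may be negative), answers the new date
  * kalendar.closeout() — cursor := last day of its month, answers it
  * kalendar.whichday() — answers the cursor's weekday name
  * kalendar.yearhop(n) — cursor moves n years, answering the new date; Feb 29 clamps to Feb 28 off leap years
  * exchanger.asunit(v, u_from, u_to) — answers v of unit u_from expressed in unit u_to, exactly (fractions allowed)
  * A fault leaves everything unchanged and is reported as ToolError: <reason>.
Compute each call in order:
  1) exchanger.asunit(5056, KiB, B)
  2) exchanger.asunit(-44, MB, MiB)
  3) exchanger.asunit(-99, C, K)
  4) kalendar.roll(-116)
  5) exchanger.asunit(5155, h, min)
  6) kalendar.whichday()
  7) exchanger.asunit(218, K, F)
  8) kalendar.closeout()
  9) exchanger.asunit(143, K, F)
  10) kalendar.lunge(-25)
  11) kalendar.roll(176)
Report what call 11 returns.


→ asunit(v=5056, u_from=KiB, u_to=B)
← 5177344
→ asunit(v=-44, u_from=MB, u_to=MiB)
← -171875/4096
→ asunit(v=-99, u_from=C, u_to=K)
← 3483/20
→ roll(n=-116)
← 1879-05-10
→ asunit(v=5155, u_from=h, u_to=min)
← 309300
→ whichday()
← Saturday
→ asunit(v=218, u_from=K, u_to=F)
← -6727/100
→ closeout()
← 1879-05-31
→ asunit(v=143, u_from=K, u_to=F)
← -20227/100
→ lunge(n=-25)
← 1877-04-30
→ roll(n=176)
← 1877-10-23

Answer: 1877-10-23
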